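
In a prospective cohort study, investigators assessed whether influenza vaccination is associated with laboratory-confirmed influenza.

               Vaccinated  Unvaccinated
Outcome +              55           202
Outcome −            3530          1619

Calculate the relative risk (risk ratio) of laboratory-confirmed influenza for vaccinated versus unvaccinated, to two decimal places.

Reading the table with exposure as columns: a = 55 (Vaccinated, case), b = 3530 (Vaccinated, non-case), c = 202 (Unvaccinated, case), d = 1619.
Risk in exposed = 55/3585 = 0.01534; risk in unexposed = 202/1821 = 0.11093.
RR = 0.01534 / 0.11093 = 0.13830
The risk is 86% lower among the exposed than among the unexposed.

0.14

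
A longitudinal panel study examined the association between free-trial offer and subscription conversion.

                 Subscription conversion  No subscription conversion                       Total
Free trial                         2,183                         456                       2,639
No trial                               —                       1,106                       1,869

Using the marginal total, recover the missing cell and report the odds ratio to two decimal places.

6.94

The missing cell is in the unexposed row: 1869 − 1106 = 763.
So a = 2183, b = 456, c = 763, d = 1106.
OR = (a·d)/(b·c) = (2183 × 1106) / (456 × 763) = 2414398 / 347928 = 6.93936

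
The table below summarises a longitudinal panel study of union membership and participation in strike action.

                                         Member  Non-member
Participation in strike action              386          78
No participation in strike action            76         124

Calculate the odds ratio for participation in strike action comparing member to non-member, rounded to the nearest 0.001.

Reading the table with exposure as columns: a = 386 (Member, case), b = 76 (Member, non-case), c = 78 (Non-member, case), d = 124.
OR = (a·d)/(b·c) = (386 × 124) / (76 × 78) = 47864 / 5928 = 8.07422
The odds of participation in strike action are about 8.07 times as high in the member group.

8.074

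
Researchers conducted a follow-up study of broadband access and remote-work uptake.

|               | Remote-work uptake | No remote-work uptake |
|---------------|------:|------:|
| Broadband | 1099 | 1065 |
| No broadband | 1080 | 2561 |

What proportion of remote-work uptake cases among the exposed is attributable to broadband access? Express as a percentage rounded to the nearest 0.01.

Cells: a = 1099, b = 1065, c = 1080, d = 2561.
Risk in exposed = 1099/2164 = 0.50786; risk in unexposed = 1080/3641 = 0.29662.
RR = 0.50786/0.29662 = 1.71213
AR% = (RR − 1)/RR × 100 = (1.71213 − 1)/1.71213 × 100 = 41.5933%

41.59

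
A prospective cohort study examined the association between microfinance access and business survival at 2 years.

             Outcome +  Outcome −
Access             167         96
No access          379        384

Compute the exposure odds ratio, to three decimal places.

Cells: a = 167, b = 96, c = 379, d = 384.
OR = (a·d)/(b·c) = (167 × 384) / (96 × 379) = 64128 / 36384 = 1.76253
The odds of business survival at 2 years are about 1.76 times as high in the access group.

1.763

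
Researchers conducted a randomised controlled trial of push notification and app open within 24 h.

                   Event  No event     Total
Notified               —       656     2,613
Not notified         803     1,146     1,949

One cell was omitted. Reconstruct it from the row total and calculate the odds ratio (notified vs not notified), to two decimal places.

The missing cell is in the exposed row: 2613 − 656 = 1957.
So a = 1957, b = 656, c = 803, d = 1146.
OR = (a·d)/(b·c) = (1957 × 1146) / (656 × 803) = 2242722 / 526768 = 4.25751

4.26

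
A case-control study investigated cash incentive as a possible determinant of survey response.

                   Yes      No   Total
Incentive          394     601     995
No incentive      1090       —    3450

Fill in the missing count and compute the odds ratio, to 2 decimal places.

1.42

The missing cell is in the unexposed row: 3450 − 1090 = 2360.
So a = 394, b = 601, c = 1090, d = 2360.
OR = (a·d)/(b·c) = (394 × 2360) / (601 × 1090) = 929840 / 655090 = 1.41941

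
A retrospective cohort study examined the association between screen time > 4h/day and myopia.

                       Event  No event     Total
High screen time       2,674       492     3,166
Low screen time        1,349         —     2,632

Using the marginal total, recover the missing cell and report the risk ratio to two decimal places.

The missing cell is in the unexposed row: 2632 − 1349 = 1283.
So a = 2674, b = 492, c = 1349, d = 1283.
RR = [a/(a+b)] / [c/(c+d)] = (2674/3166) / (1349/2632) = 0.84460/0.51254 = 1.64788

1.65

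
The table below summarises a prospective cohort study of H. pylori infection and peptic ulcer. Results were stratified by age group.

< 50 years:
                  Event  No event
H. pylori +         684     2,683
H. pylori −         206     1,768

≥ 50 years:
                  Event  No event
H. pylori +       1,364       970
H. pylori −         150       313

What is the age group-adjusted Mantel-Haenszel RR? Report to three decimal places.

RR_MH = Σ(aᵢ·n₀ᵢ/nᵢ) / Σ(cᵢ·n₁ᵢ/nᵢ), with n₁ᵢ = aᵢ+bᵢ (exposed), n₀ᵢ = cᵢ+dᵢ (unexposed), nᵢ = n₁ᵢ+n₀ᵢ.
Stratum 1 (< 50 years): n₁ = 3367, n₀ = 1974, n = 5341; a·n₀/n = 684·1974/5341 = 252.8021; c·n₁/n = 206·3367/5341 = 129.8637
Stratum 2 (≥ 50 years): n₁ = 2334, n₀ = 463, n = 2797; a·n₀/n = 1364·463/2797 = 225.7891; c·n₁/n = 150·2334/2797 = 125.1698
RR_MH = (252.8021 + 225.7891) / (129.8637 + 125.1698) = 478.5912 / 255.0335 = 1.87658

1.877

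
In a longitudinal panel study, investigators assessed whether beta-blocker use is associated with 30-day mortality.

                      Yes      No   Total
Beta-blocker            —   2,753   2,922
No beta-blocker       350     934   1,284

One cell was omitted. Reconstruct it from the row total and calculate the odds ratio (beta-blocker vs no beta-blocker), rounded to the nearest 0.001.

0.164

The missing cell is in the exposed row: 2922 − 2753 = 169.
So a = 169, b = 2753, c = 350, d = 934.
OR = (a·d)/(b·c) = (169 × 934) / (2753 × 350) = 157846 / 963550 = 0.16382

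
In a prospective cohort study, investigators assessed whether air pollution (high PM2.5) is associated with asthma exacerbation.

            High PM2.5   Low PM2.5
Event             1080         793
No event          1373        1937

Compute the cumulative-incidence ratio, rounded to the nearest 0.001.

1.516

Reading the table with exposure as columns: a = 1080 (High PM2.5, case), b = 1373 (High PM2.5, non-case), c = 793 (Low PM2.5, case), d = 1937.
Risk in exposed = 1080/2453 = 0.44028; risk in unexposed = 793/2730 = 0.29048.
RR = 0.44028 / 0.29048 = 1.51571
The risk among the exposed is 1.52 times that among the unexposed.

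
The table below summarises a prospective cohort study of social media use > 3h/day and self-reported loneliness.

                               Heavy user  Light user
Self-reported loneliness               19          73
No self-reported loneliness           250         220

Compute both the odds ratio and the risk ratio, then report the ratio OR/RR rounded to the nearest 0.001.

0.808

Reading the table with exposure as columns: a = 19 (Heavy user, case), b = 250 (Heavy user, non-case), c = 73 (Light user, case), d = 220.
OR = (19·220)/(250·73) = 4180/18250 = 0.22904
Risk in exposed = 19/269 = 0.07063; risk in unexposed = 73/293 = 0.24915; RR = 0.28350
OR/RR = 0.22904 / 0.28350 = 0.80792
The outcome is not rare, so the OR lies further from 1 than the RR.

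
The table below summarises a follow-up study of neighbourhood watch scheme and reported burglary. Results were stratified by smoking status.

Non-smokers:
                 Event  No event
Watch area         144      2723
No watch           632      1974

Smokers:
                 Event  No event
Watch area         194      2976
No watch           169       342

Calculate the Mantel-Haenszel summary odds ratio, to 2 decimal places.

0.16

OR_MH = Σ(aᵢdᵢ/nᵢ) / Σ(bᵢcᵢ/nᵢ), where nᵢ is the stratum total.
Stratum 1 (Non-smokers): n = 5473; a·d/n = 144·1974/5473 = 51.9379; b·c/n = 2723·632/5473 = 314.4411
Stratum 2 (Smokers): n = 3681; a·d/n = 194·342/3681 = 18.0244; b·c/n = 2976·169/3681 = 136.6324
OR_MH = (51.9379 + 18.0244) / (314.4411 + 136.6324) = 69.9623 / 451.0735 = 0.15510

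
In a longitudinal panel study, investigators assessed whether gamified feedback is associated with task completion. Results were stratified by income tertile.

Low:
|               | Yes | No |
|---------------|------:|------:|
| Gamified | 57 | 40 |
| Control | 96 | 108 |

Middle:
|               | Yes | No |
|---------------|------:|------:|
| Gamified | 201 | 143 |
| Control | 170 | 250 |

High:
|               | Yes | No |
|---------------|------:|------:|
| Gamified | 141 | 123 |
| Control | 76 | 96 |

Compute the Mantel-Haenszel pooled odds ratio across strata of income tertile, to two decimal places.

1.78

OR_MH = Σ(aᵢdᵢ/nᵢ) / Σ(bᵢcᵢ/nᵢ), where nᵢ is the stratum total.
Stratum 1 (Low): n = 301; a·d/n = 57·108/301 = 20.4518; b·c/n = 40·96/301 = 12.7575
Stratum 2 (Middle): n = 764; a·d/n = 201·250/764 = 65.7723; b·c/n = 143·170/764 = 31.8194
Stratum 3 (High): n = 436; a·d/n = 141·96/436 = 31.0459; b·c/n = 123·76/436 = 21.4404
OR_MH = (20.4518 + 65.7723 + 31.0459) / (12.7575 + 31.8194 + 21.4404) = 117.2700 / 66.0172 = 1.77635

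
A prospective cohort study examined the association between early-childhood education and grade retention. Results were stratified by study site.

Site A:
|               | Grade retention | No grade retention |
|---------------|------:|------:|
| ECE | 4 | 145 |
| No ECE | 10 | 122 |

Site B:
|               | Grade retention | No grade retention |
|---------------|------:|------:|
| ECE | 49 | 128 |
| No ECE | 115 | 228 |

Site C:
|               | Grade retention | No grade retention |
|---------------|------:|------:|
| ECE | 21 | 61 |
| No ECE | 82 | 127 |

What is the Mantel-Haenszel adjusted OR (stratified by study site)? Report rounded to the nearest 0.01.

0.64

OR_MH = Σ(aᵢdᵢ/nᵢ) / Σ(bᵢcᵢ/nᵢ), where nᵢ is the stratum total.
Stratum 1 (Site A): n = 281; a·d/n = 4·122/281 = 1.7367; b·c/n = 145·10/281 = 5.1601
Stratum 2 (Site B): n = 520; a·d/n = 49·228/520 = 21.4846; b·c/n = 128·115/520 = 28.3077
Stratum 3 (Site C): n = 291; a·d/n = 21·127/291 = 9.1649; b·c/n = 61·82/291 = 17.1890
OR_MH = (1.7367 + 21.4846 + 9.1649) / (5.1601 + 28.3077 + 17.1890) = 32.3862 / 50.6568 = 0.63933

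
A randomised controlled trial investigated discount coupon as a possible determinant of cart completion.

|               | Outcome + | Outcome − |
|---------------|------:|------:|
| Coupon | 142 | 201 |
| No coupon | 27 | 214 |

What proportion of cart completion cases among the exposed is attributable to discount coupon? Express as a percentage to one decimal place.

Cells: a = 142, b = 201, c = 27, d = 214.
Risk in exposed = 142/343 = 0.41399; risk in unexposed = 27/241 = 0.11203.
RR = 0.41399/0.11203 = 3.69528
AR% = (RR − 1)/RR × 100 = (3.69528 − 1)/3.69528 × 100 = 72.9385%

72.9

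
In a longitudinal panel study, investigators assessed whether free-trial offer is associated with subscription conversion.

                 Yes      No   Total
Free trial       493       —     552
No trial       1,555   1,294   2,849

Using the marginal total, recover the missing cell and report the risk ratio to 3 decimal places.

1.636

The missing cell is in the exposed row: 552 − 493 = 59.
So a = 493, b = 59, c = 1555, d = 1294.
RR = [a/(a+b)] / [c/(c+d)] = (493/552) / (1555/2849) = 0.89312/0.54581 = 1.63633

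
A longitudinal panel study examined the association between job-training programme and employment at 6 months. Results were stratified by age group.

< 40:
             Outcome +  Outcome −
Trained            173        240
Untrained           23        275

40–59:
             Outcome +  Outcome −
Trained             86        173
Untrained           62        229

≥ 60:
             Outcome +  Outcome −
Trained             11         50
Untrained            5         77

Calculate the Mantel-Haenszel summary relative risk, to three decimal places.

RR_MH = Σ(aᵢ·n₀ᵢ/nᵢ) / Σ(cᵢ·n₁ᵢ/nᵢ), with n₁ᵢ = aᵢ+bᵢ (exposed), n₀ᵢ = cᵢ+dᵢ (unexposed), nᵢ = n₁ᵢ+n₀ᵢ.
Stratum 1 (< 40): n₁ = 413, n₀ = 298, n = 711; a·n₀/n = 173·298/711 = 72.5091; c·n₁/n = 23·413/711 = 13.3601
Stratum 2 (40–59): n₁ = 259, n₀ = 291, n = 550; a·n₀/n = 86·291/550 = 45.5018; c·n₁/n = 62·259/550 = 29.1964
Stratum 3 (≥ 60): n₁ = 61, n₀ = 82, n = 143; a·n₀/n = 11·82/143 = 6.3077; c·n₁/n = 5·61/143 = 2.1329
RR_MH = (72.5091 + 45.5018 + 6.3077) / (13.3601 + 29.1964 + 2.1329) = 124.3187 / 44.6893 = 2.78184

2.782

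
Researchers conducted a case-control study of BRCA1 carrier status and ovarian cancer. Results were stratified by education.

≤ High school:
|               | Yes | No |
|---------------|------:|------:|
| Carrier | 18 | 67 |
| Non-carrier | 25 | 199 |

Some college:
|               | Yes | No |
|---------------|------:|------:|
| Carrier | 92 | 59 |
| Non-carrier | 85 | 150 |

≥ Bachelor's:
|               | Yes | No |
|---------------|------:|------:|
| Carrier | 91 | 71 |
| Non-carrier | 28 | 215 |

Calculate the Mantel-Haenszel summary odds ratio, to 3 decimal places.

OR_MH = Σ(aᵢdᵢ/nᵢ) / Σ(bᵢcᵢ/nᵢ), where nᵢ is the stratum total.
Stratum 1 (≤ High school): n = 309; a·d/n = 18·199/309 = 11.5922; b·c/n = 67·25/309 = 5.4207
Stratum 2 (Some college): n = 386; a·d/n = 92·150/386 = 35.7513; b·c/n = 59·85/386 = 12.9922
Stratum 3 (≥ Bachelor's): n = 405; a·d/n = 91·215/405 = 48.3086; b·c/n = 71·28/405 = 4.9086
OR_MH = (11.5922 + 35.7513 + 48.3086) / (5.4207 + 12.9922 + 4.9086) = 95.6522 / 23.3216 = 4.10144

4.101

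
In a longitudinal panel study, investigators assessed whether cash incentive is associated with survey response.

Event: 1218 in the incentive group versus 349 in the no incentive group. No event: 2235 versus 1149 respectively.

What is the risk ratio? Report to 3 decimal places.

From the description: a = 1218, b = 2235, c = 349, d = 1149.
Risk in exposed = 1218/3453 = 0.35274; risk in unexposed = 349/1498 = 0.23298.
RR = 0.35274 / 0.23298 = 1.51404
The risk among the exposed is 1.51 times that among the unexposed.

1.514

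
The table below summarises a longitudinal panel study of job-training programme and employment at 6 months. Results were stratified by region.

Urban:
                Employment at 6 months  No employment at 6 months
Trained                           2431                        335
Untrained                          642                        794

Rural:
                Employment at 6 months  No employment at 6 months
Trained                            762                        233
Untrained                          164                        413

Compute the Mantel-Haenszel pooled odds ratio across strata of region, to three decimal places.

8.737

OR_MH = Σ(aᵢdᵢ/nᵢ) / Σ(bᵢcᵢ/nᵢ), where nᵢ is the stratum total.
Stratum 1 (Urban): n = 4202; a·d/n = 2431·794/4202 = 459.3560; b·c/n = 335·642/4202 = 51.1828
Stratum 2 (Rural): n = 1572; a·d/n = 762·413/1572 = 200.1947; b·c/n = 233·164/1572 = 24.3079
OR_MH = (459.3560 + 200.1947) / (51.1828 + 24.3079) = 659.5507 / 75.4907 = 8.73685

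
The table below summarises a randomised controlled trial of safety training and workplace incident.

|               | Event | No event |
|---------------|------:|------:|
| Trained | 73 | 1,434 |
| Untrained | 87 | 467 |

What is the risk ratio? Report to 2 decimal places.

0.31

Cells: a = 73, b = 1434, c = 87, d = 467.
Risk in exposed = 73/1507 = 0.04844; risk in unexposed = 87/554 = 0.15704.
RR = 0.04844 / 0.15704 = 0.30846
The risk is 69% lower among the exposed than among the unexposed.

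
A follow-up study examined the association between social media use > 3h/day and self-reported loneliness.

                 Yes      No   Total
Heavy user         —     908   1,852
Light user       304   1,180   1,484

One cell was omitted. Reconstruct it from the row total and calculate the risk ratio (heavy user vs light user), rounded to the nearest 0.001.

2.488

The missing cell is in the exposed row: 1852 − 908 = 944.
So a = 944, b = 908, c = 304, d = 1180.
RR = [a/(a+b)] / [c/(c+d)] = (944/1852) / (304/1484) = 0.50972/0.20485 = 2.48823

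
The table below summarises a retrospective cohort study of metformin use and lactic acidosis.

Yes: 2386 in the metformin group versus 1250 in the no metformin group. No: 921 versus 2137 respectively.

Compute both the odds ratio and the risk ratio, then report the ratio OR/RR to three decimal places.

2.265

From the description: a = 2386, b = 921, c = 1250, d = 2137.
OR = (2386·2137)/(921·1250) = 5098882/1151250 = 4.42900
Risk in exposed = 2386/3307 = 0.72150; risk in unexposed = 1250/3387 = 0.36906; RR = 1.95498
OR/RR = 4.42900 / 1.95498 = 2.26550
The outcome is not rare, so the OR lies further from 1 than the RR.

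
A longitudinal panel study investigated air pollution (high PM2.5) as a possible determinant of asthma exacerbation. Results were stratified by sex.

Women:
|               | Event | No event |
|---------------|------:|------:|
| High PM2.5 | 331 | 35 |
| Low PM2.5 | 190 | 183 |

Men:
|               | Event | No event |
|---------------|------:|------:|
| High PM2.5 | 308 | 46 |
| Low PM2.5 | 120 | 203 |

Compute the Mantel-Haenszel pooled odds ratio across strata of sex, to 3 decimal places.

OR_MH = Σ(aᵢdᵢ/nᵢ) / Σ(bᵢcᵢ/nᵢ), where nᵢ is the stratum total.
Stratum 1 (Women): n = 739; a·d/n = 331·183/739 = 81.9662; b·c/n = 35·190/739 = 8.9986
Stratum 2 (Men): n = 677; a·d/n = 308·203/677 = 92.3545; b·c/n = 46·120/677 = 8.1536
OR_MH = (81.9662 + 92.3545) / (8.9986 + 8.1536) = 174.3207 / 17.1523 = 10.16313

10.163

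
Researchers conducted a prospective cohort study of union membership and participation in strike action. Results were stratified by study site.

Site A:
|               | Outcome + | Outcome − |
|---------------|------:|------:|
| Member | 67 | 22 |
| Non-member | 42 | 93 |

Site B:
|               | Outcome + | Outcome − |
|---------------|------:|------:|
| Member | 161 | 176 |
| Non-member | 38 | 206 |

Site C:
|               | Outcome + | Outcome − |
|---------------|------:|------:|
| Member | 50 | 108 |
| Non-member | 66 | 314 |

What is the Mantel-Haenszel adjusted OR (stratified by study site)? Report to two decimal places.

OR_MH = Σ(aᵢdᵢ/nᵢ) / Σ(bᵢcᵢ/nᵢ), where nᵢ is the stratum total.
Stratum 1 (Site A): n = 224; a·d/n = 67·93/224 = 27.8170; b·c/n = 22·42/224 = 4.1250
Stratum 2 (Site B): n = 581; a·d/n = 161·206/581 = 57.0843; b·c/n = 176·38/581 = 11.5112
Stratum 3 (Site C): n = 538; a·d/n = 50·314/538 = 29.1822; b·c/n = 108·66/538 = 13.2491
OR_MH = (27.8170 + 57.0843 + 29.1822) / (4.1250 + 11.5112 + 13.2491) = 114.0835 / 28.8853 = 3.94954

3.95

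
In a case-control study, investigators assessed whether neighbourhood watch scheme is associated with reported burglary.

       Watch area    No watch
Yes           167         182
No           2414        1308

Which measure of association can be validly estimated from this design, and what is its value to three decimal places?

0.497

Reading the table with exposure as columns: a = 167 (Watch area, case), b = 2414 (Watch area, non-case), c = 182 (No watch, case), d = 1308.
This is a case-control study: participants were sampled on outcome status, so risks in the source population cannot be estimated directly — relative risk is not valid here. The odds ratio is the appropriate measure.
OR = (a·d)/(b·c) = (167 × 1308) / (2414 × 182) = 218436 / 439348 = 0.49718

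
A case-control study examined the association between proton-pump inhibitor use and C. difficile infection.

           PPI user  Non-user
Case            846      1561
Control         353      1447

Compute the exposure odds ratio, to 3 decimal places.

2.222

Reading the table with exposure as columns: a = 846 (PPI user, case), b = 353 (PPI user, non-case), c = 1561 (Non-user, case), d = 1447.
OR = (a·d)/(b·c) = (846 × 1447) / (353 × 1561) = 1224162 / 551033 = 2.22158
The odds of C. difficile infection are about 2.22 times as high in the ppi user group.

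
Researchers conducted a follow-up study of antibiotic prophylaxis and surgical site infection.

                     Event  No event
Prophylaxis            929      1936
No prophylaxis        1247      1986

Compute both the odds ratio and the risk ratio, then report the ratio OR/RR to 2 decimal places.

Cells: a = 929, b = 1936, c = 1247, d = 1986.
OR = (929·1986)/(1936·1247) = 1844994/2414192 = 0.76423
Risk in exposed = 929/2865 = 0.32426; risk in unexposed = 1247/3233 = 0.38571; RR = 0.84068
OR/RR = 0.76423 / 0.84068 = 0.90906
The outcome is not rare, so the OR lies further from 1 than the RR.

0.91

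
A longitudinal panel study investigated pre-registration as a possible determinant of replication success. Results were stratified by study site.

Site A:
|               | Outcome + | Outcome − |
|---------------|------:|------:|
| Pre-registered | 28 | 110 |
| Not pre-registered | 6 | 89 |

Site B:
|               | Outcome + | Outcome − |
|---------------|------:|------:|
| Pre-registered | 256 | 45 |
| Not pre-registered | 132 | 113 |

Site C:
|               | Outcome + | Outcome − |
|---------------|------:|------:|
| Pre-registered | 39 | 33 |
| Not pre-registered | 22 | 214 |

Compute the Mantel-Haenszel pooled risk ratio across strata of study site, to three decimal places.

RR_MH = Σ(aᵢ·n₀ᵢ/nᵢ) / Σ(cᵢ·n₁ᵢ/nᵢ), with n₁ᵢ = aᵢ+bᵢ (exposed), n₀ᵢ = cᵢ+dᵢ (unexposed), nᵢ = n₁ᵢ+n₀ᵢ.
Stratum 1 (Site A): n₁ = 138, n₀ = 95, n = 233; a·n₀/n = 28·95/233 = 11.4163; c·n₁/n = 6·138/233 = 3.5536
Stratum 2 (Site B): n₁ = 301, n₀ = 245, n = 546; a·n₀/n = 256·245/546 = 114.8718; c·n₁/n = 132·301/546 = 72.7692
Stratum 3 (Site C): n₁ = 72, n₀ = 236, n = 308; a·n₀/n = 39·236/308 = 29.8831; c·n₁/n = 22·72/308 = 5.1429
RR_MH = (11.4163 + 114.8718 + 29.8831) / (3.5536 + 72.7692 + 5.1429) = 156.1712 / 81.4657 = 1.91702

1.917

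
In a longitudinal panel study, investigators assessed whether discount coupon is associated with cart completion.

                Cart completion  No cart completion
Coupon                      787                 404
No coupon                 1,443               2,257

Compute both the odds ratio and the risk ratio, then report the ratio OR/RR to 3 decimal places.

1.798

Cells: a = 787, b = 404, c = 1443, d = 2257.
OR = (787·2257)/(404·1443) = 1776259/582972 = 3.04690
Risk in exposed = 787/1191 = 0.66079; risk in unexposed = 1443/3700 = 0.39000; RR = 1.69433
OR/RR = 3.04690 / 1.69433 = 1.79829
The outcome is not rare, so the OR lies further from 1 than the RR.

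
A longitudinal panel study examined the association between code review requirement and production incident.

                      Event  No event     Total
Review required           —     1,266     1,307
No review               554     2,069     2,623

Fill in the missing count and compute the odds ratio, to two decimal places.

The missing cell is in the exposed row: 1307 − 1266 = 41.
So a = 41, b = 1266, c = 554, d = 2069.
OR = (a·d)/(b·c) = (41 × 2069) / (1266 × 554) = 84829 / 701364 = 0.12095

0.12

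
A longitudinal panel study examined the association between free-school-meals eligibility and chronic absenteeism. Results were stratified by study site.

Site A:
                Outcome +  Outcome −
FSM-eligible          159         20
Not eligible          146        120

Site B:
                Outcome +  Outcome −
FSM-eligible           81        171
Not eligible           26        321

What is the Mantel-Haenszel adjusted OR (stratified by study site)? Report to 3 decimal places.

6.170

OR_MH = Σ(aᵢdᵢ/nᵢ) / Σ(bᵢcᵢ/nᵢ), where nᵢ is the stratum total.
Stratum 1 (Site A): n = 445; a·d/n = 159·120/445 = 42.8764; b·c/n = 20·146/445 = 6.5618
Stratum 2 (Site B): n = 599; a·d/n = 81·321/599 = 43.4073; b·c/n = 171·26/599 = 7.4224
OR_MH = (42.8764 + 43.4073) / (6.5618 + 7.4224) = 86.2838 / 13.9842 = 6.17010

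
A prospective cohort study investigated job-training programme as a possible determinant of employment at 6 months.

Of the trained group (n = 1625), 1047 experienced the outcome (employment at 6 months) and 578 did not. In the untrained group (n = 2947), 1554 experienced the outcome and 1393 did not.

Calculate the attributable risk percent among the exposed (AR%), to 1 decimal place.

18.2

From the description: a = 1047, b = 578, c = 1554, d = 1393.
Risk in exposed = 1047/1625 = 0.64431; risk in unexposed = 1554/2947 = 0.52732.
RR = 0.64431/0.52732 = 1.22186
AR% = (RR − 1)/RR × 100 = (1.22186 − 1)/1.22186 × 100 = 18.1577%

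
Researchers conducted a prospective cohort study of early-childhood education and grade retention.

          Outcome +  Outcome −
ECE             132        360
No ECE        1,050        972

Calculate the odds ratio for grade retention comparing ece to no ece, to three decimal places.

0.339

Cells: a = 132, b = 360, c = 1050, d = 972.
OR = (a·d)/(b·c) = (132 × 972) / (360 × 1050) = 128304 / 378000 = 0.33943
Exposure is associated with lower odds of grade retention (OR = 0.34 < 1).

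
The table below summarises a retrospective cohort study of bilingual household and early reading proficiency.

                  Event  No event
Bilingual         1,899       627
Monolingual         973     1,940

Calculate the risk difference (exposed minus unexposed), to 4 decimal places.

0.4178

Cells: a = 1899, b = 627, c = 973, d = 1940.
Risk in exposed = 1899/2526 = 0.751781; risk in unexposed = 973/2913 = 0.334020.
Risk difference = 0.751781 − 0.334020 = 0.417762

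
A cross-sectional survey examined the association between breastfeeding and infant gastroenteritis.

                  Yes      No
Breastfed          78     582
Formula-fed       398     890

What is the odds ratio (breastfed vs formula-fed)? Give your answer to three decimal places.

0.300

Cells: a = 78, b = 582, c = 398, d = 890.
OR = (a·d)/(b·c) = (78 × 890) / (582 × 398) = 69420 / 231636 = 0.29969
Exposure is associated with lower odds of infant gastroenteritis (OR = 0.30 < 1).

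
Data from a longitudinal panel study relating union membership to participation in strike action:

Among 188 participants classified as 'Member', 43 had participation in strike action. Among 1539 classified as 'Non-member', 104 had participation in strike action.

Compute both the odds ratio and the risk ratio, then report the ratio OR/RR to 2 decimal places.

From the description: a = 43, b = 145, c = 104, d = 1435.
OR = (43·1435)/(145·104) = 61705/15080 = 4.09184
Risk in exposed = 43/188 = 0.22872; risk in unexposed = 104/1539 = 0.06758; RR = 3.38467
OR/RR = 4.09184 / 3.38467 = 1.20894
The outcome is not rare, so the OR lies further from 1 than the RR.

1.21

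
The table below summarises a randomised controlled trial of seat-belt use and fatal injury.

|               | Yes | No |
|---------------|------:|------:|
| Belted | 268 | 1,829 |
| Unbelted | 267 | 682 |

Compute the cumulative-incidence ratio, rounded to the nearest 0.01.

Cells: a = 268, b = 1829, c = 267, d = 682.
Risk in exposed = 268/2097 = 0.12780; risk in unexposed = 267/949 = 0.28135.
RR = 0.12780 / 0.28135 = 0.45425
The risk is 55% lower among the exposed than among the unexposed.

0.45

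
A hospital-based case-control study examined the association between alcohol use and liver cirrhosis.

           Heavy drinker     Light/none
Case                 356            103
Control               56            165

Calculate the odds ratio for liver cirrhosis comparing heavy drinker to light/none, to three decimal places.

10.184

Reading the table with exposure as columns: a = 356 (Heavy drinker, case), b = 56 (Heavy drinker, non-case), c = 103 (Light/none, case), d = 165.
OR = (a·d)/(b·c) = (356 × 165) / (56 × 103) = 58740 / 5768 = 10.18377
The odds of liver cirrhosis are about 10.18 times as high in the heavy drinker group.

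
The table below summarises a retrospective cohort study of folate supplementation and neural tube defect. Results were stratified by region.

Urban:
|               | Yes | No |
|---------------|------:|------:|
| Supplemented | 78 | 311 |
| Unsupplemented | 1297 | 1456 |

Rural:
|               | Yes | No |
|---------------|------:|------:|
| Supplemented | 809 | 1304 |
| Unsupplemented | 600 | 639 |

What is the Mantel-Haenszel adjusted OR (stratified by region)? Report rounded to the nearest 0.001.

0.526

OR_MH = Σ(aᵢdᵢ/nᵢ) / Σ(bᵢcᵢ/nᵢ), where nᵢ is the stratum total.
Stratum 1 (Urban): n = 3142; a·d/n = 78·1456/3142 = 36.1451; b·c/n = 311·1297/3142 = 128.3791
Stratum 2 (Rural): n = 3352; a·d/n = 809·639/3352 = 154.2217; b·c/n = 1304·600/3352 = 233.4129
OR_MH = (36.1451 + 154.2217) / (128.3791 + 233.4129) = 190.3668 / 361.7919 = 0.52618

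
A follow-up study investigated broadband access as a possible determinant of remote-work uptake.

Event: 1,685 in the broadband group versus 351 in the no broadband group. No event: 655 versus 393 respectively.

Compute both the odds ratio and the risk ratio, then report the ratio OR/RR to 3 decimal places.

1.887

From the description: a = 1685, b = 655, c = 351, d = 393.
OR = (1685·393)/(655·351) = 662205/229905 = 2.88034
Risk in exposed = 1685/2340 = 0.72009; risk in unexposed = 351/744 = 0.47177; RR = 1.52634
OR/RR = 2.88034 / 1.52634 = 1.88710
The outcome is not rare, so the OR lies further from 1 than the RR.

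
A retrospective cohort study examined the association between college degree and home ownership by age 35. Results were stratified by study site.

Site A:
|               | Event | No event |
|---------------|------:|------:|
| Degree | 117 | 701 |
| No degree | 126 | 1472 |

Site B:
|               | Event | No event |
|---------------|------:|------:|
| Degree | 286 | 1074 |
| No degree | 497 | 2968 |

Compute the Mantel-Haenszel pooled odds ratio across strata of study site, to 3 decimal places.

1.680

OR_MH = Σ(aᵢdᵢ/nᵢ) / Σ(bᵢcᵢ/nᵢ), where nᵢ is the stratum total.
Stratum 1 (Site A): n = 2416; a·d/n = 117·1472/2416 = 71.2848; b·c/n = 701·126/2416 = 36.5588
Stratum 2 (Site B): n = 4825; a·d/n = 286·2968/4825 = 175.9270; b·c/n = 1074·497/4825 = 110.6276
OR_MH = (71.2848 + 175.9270) / (36.5588 + 110.6276) = 247.2118 / 147.1863 = 1.67958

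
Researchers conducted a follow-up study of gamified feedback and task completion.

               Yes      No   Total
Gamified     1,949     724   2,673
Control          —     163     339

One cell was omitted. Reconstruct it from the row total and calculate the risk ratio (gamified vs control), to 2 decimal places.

1.40

The missing cell is in the unexposed row: 339 − 163 = 176.
So a = 1949, b = 724, c = 176, d = 163.
RR = [a/(a+b)] / [c/(c+d)] = (1949/2673) / (176/339) = 0.72914/0.51917 = 1.40443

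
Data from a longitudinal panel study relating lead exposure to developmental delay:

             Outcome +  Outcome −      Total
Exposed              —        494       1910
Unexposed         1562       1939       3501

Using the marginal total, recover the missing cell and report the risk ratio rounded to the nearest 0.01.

1.66

The missing cell is in the exposed row: 1910 − 494 = 1416.
So a = 1416, b = 494, c = 1562, d = 1939.
RR = [a/(a+b)] / [c/(c+d)] = (1416/1910) / (1562/3501) = 0.74136/0.44616 = 1.66166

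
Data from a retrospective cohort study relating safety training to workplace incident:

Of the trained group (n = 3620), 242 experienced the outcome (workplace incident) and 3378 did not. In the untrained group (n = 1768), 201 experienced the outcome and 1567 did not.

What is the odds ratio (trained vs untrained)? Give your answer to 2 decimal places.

0.56

From the description: a = 242, b = 3378, c = 201, d = 1567.
OR = (a·d)/(b·c) = (242 × 1567) / (3378 × 201) = 379214 / 678978 = 0.55851
Exposure is associated with lower odds of workplace incident (OR = 0.56 < 1).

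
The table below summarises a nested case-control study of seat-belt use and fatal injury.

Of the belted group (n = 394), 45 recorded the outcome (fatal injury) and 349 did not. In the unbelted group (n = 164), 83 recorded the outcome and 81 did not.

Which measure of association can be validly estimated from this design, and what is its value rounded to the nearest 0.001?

0.126

From the description: a = 45, b = 349, c = 83, d = 81.
This is a nested case-control study: participants were sampled on outcome status, so risks in the source population cannot be estimated directly — relative risk is not valid here. The odds ratio is the appropriate measure.
OR = (a·d)/(b·c) = (45 × 81) / (349 × 83) = 3645 / 28967 = 0.12583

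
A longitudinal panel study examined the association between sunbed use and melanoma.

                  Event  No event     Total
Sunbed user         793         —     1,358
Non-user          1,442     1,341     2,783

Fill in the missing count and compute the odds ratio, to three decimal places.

1.305

The missing cell is in the exposed row: 1358 − 793 = 565.
So a = 793, b = 565, c = 1442, d = 1341.
OR = (a·d)/(b·c) = (793 × 1341) / (565 × 1442) = 1063413 / 814730 = 1.30523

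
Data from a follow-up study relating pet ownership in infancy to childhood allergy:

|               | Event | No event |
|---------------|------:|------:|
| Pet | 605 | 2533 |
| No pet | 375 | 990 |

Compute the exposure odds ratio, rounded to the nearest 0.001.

0.631

Cells: a = 605, b = 2533, c = 375, d = 990.
OR = (a·d)/(b·c) = (605 × 990) / (2533 × 375) = 598950 / 949875 = 0.63056
Exposure is associated with lower odds of childhood allergy (OR = 0.63 < 1).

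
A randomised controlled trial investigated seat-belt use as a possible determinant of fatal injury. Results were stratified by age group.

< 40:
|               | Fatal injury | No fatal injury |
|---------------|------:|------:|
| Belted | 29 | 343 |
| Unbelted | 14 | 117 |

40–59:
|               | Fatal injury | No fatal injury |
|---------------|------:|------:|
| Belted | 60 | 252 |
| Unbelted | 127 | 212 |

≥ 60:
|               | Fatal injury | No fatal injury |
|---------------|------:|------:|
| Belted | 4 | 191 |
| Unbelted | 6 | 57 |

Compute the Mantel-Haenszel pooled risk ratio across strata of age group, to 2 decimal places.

0.53

RR_MH = Σ(aᵢ·n₀ᵢ/nᵢ) / Σ(cᵢ·n₁ᵢ/nᵢ), with n₁ᵢ = aᵢ+bᵢ (exposed), n₀ᵢ = cᵢ+dᵢ (unexposed), nᵢ = n₁ᵢ+n₀ᵢ.
Stratum 1 (< 40): n₁ = 372, n₀ = 131, n = 503; a·n₀/n = 29·131/503 = 7.5527; c·n₁/n = 14·372/503 = 10.3539
Stratum 2 (40–59): n₁ = 312, n₀ = 339, n = 651; a·n₀/n = 60·339/651 = 31.2442; c·n₁/n = 127·312/651 = 60.8664
Stratum 3 (≥ 60): n₁ = 195, n₀ = 63, n = 258; a·n₀/n = 4·63/258 = 0.9767; c·n₁/n = 6·195/258 = 4.5349
RR_MH = (7.5527 + 31.2442 + 0.9767) / (10.3539 + 60.8664 + 4.5349) = 39.7737 / 75.7551 = 0.52503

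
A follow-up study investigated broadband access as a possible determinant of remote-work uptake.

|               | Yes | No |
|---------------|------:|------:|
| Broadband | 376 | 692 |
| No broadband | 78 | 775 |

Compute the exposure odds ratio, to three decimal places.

Cells: a = 376, b = 692, c = 78, d = 775.
OR = (a·d)/(b·c) = (376 × 775) / (692 × 78) = 291400 / 53976 = 5.39870
The odds of remote-work uptake are about 5.40 times as high in the broadband group.

5.399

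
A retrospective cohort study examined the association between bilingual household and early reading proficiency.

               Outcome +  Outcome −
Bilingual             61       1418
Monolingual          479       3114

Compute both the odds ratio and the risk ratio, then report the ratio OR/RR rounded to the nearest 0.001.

0.904

Cells: a = 61, b = 1418, c = 479, d = 3114.
OR = (61·3114)/(1418·479) = 189954/679222 = 0.27966
Risk in exposed = 61/1479 = 0.04124; risk in unexposed = 479/3593 = 0.13331; RR = 0.30937
OR/RR = 0.27966 / 0.30937 = 0.90397
The outcome is not rare, so the OR lies further from 1 than the RR.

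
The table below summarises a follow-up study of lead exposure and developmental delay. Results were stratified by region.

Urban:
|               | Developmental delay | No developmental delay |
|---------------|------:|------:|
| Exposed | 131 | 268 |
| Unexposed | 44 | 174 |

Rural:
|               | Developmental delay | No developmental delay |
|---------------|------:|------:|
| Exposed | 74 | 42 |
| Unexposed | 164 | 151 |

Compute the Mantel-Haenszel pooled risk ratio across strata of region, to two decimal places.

1.38

RR_MH = Σ(aᵢ·n₀ᵢ/nᵢ) / Σ(cᵢ·n₁ᵢ/nᵢ), with n₁ᵢ = aᵢ+bᵢ (exposed), n₀ᵢ = cᵢ+dᵢ (unexposed), nᵢ = n₁ᵢ+n₀ᵢ.
Stratum 1 (Urban): n₁ = 399, n₀ = 218, n = 617; a·n₀/n = 131·218/617 = 46.2853; c·n₁/n = 44·399/617 = 28.4538
Stratum 2 (Rural): n₁ = 116, n₀ = 315, n = 431; a·n₀/n = 74·315/431 = 54.0835; c·n₁/n = 164·116/431 = 44.1392
RR_MH = (46.2853 + 54.0835) / (28.4538 + 44.1392) = 100.3688 / 72.5930 = 1.38262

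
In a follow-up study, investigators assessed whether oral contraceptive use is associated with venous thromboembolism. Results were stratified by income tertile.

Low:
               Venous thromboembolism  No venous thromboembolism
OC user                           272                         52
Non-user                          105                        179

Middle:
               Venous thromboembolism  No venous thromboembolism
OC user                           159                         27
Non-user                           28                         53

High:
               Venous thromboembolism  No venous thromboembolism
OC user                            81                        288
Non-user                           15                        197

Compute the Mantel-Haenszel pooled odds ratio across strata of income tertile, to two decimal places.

7.23

OR_MH = Σ(aᵢdᵢ/nᵢ) / Σ(bᵢcᵢ/nᵢ), where nᵢ is the stratum total.
Stratum 1 (Low): n = 608; a·d/n = 272·179/608 = 80.0789; b·c/n = 52·105/608 = 8.9803
Stratum 2 (Middle): n = 267; a·d/n = 159·53/267 = 31.5618; b·c/n = 27·28/267 = 2.8315
Stratum 3 (High): n = 581; a·d/n = 81·197/581 = 27.4647; b·c/n = 288·15/581 = 7.4355
OR_MH = (80.0789 + 31.5618 + 27.4647) / (8.9803 + 2.8315 + 7.4355) = 139.1055 / 19.2472 = 7.22732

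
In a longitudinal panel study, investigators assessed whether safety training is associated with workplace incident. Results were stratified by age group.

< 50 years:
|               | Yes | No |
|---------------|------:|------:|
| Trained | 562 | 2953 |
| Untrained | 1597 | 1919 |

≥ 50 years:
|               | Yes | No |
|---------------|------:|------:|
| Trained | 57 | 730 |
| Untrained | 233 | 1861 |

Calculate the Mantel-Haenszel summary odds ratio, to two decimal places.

OR_MH = Σ(aᵢdᵢ/nᵢ) / Σ(bᵢcᵢ/nᵢ), where nᵢ is the stratum total.
Stratum 1 (< 50 years): n = 7031; a·d/n = 562·1919/7031 = 153.3890; b·c/n = 2953·1597/7031 = 670.7355
Stratum 2 (≥ 50 years): n = 2881; a·d/n = 57·1861/2881 = 36.8195; b·c/n = 730·233/2881 = 59.0385
OR_MH = (153.3890 + 36.8195) / (670.7355 + 59.0385) = 190.2085 / 729.7740 = 0.26064

0.26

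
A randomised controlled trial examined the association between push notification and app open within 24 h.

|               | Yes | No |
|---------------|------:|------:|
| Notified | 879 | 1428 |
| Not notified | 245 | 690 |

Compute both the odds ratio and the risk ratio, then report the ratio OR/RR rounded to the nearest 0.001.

Cells: a = 879, b = 1428, c = 245, d = 690.
OR = (879·690)/(1428·245) = 606510/349860 = 1.73358
Risk in exposed = 879/2307 = 0.38101; risk in unexposed = 245/935 = 0.26203; RR = 1.45407
OR/RR = 1.73358 / 1.45407 = 1.19222
The outcome is not rare, so the OR lies further from 1 than the RR.

1.192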